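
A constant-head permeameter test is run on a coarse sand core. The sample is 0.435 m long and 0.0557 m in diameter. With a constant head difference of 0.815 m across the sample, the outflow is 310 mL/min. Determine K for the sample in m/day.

97.8

Cross-sectional area A = π·(d/2)² = π × (0.0557/2)² = 0.002437 m².
Convert discharge: 310 mL/min = 5.167e-06 m³/s.
Darcy's law rearranged: K = Q·L / (A·Δh) = 5.167e-06 × 0.435 / (0.002437 × 0.815) = 0.001132 m/s = 97.78 m/day.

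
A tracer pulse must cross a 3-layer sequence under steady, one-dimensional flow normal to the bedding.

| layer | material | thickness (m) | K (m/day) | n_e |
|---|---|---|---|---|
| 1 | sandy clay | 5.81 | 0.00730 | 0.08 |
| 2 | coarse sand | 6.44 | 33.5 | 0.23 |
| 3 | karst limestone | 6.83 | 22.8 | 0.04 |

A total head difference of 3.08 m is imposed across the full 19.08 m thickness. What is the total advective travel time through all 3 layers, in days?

With flow normal to the layers, continuity requires the same specific discharge q through every layer.
Σ(b_i/K_i) = 5.81/0.00730 + 6.44/33.5 + 6.83/22.8 = 796.4 d.
q = Δh / Σ(b_i/K_i) = 3.08 / 796.4 = 0.003867 m/day.
In each layer the seepage velocity is v_i = q/n_i, so the layer transit time is t_i = b_i·n_i / q:
  layer 1 (sandy clay): t_1 = 5.81 × 0.08 / 0.003867 = 120.2 d
  layer 2 (coarse sand): t_2 = 6.44 × 0.23 / 0.003867 = 383.0 d
  layer 3 (karst limestone): t_3 = 6.83 × 0.04 / 0.003867 = 70.64 d
Total t = Σ t_i = 573.8 days.

574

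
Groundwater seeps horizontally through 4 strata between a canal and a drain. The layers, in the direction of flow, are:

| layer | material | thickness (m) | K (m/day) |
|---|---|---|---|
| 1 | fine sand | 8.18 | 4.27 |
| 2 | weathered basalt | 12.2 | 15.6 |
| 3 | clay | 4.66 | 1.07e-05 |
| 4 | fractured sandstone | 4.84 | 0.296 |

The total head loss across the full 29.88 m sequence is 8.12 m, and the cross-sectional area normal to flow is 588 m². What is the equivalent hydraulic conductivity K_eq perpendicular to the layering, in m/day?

Flow is perpendicular to layering, so the layers act in series and the equivalent K is the thickness-weighted harmonic mean.
Total thickness L = 8.18 + 12.2 + 4.66 + 4.84 = 29.88 m.
Σ(b_i/K_i) = 8.18/4.27 + 12.2/15.6 + 4.66/1.07e-05 + 4.84/0.296 = 4.355e+05 d.
K_eq = L / Σ(b_i/K_i) = 29.88 / 4.355e+05 = 6.861e-05 m/day.

6.86e-05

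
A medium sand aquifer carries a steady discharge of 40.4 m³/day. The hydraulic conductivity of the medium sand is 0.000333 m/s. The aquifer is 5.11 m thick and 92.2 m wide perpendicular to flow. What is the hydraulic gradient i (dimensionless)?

Convert K: 0.000333 m/s × 86400 = 28.77 m/day.
Cross-sectional area A = 92.2 × 5.11 = 471.1 m².
From Q = K·A·i, i = Q / (K·A) = 40.4 / (28.77 × 471.1) = 0.002980.

0.00298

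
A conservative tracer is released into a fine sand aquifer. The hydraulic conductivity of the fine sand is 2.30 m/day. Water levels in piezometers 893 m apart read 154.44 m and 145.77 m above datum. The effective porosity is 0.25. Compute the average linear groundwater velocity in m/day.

Hydraulic gradient i = (154.44 − 145.77) / 893 = 8.67 / 893 = 0.009709.
Darcy flux q = K · i = 2.300 × 0.009709 = 0.02233 m/day.
Seepage velocity v = q / n_e = 0.02233 / 0.25 = 0.08932 m/day.

0.0893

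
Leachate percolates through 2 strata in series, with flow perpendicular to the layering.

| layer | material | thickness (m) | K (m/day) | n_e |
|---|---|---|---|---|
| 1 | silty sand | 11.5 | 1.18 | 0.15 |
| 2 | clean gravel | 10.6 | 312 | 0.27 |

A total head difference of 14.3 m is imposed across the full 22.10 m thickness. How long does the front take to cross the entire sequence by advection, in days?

With flow normal to the layers, continuity requires the same specific discharge q through every layer.
Σ(b_i/K_i) = 11.5/1.18 + 10.6/312 = 9.780 d.
q = Δh / Σ(b_i/K_i) = 14.3 / 9.780 = 1.462 m/day.
In each layer the seepage velocity is v_i = q/n_i, so the layer transit time is t_i = b_i·n_i / q:
  layer 1 (silty sand): t_1 = 11.5 × 0.15 / 1.462 = 1.180 d
  layer 2 (clean gravel): t_2 = 10.6 × 0.27 / 1.462 = 1.957 d
Total t = Σ t_i = 3.137 days.

3.14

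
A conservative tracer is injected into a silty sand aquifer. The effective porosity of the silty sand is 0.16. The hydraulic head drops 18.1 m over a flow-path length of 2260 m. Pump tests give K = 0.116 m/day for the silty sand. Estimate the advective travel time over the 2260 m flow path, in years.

Hydraulic gradient i = Δh / L = 18.1 / 2260 = 0.008009.
Darcy flux q = K · i = 0.1160 × 0.008009 = 0.0009290 m/day.
Seepage velocity v = q / n_e = 0.0009290 / 0.16 = 0.005806 m/day.
Travel time t = L / v = 2260 / 0.005806 = 3.892e+05 days = 1066 years.

1070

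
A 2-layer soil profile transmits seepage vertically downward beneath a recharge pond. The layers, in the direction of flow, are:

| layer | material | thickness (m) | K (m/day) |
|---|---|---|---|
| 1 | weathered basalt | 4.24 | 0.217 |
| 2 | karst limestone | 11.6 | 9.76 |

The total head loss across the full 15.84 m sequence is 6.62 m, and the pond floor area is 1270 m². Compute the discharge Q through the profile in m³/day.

Flow is perpendicular to layering, so the layers act in series and the equivalent K is the thickness-weighted harmonic mean.
Total thickness L = 4.24 + 11.6 = 15.84 m.
Σ(b_i/K_i) = 4.24/0.217 + 11.6/9.76 = 20.73 d.
K_eq = L / Σ(b_i/K_i) = 15.84 / 20.73 = 0.7642 m/day.
Q = K_eq · A · (Δh/L) = 0.7642 × 1270 × (6.62/15.84) = 405.6 m³/day.

406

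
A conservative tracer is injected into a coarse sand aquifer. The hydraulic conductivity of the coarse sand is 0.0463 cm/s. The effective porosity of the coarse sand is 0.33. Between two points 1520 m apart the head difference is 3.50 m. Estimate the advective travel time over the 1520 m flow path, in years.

Convert K: 0.0463 cm/s × 864 = 40.00 m/day.
Hydraulic gradient i = Δh / L = 3.50 / 1520 = 0.002303.
Darcy flux q = K · i = 40.00 × 0.002303 = 0.09211 m/day.
Seepage velocity v = q / n_e = 0.09211 / 0.33 = 0.2791 m/day.
Travel time t = L / v = 1520 / 0.2791 = 5446 days = 14.91 years.

14.9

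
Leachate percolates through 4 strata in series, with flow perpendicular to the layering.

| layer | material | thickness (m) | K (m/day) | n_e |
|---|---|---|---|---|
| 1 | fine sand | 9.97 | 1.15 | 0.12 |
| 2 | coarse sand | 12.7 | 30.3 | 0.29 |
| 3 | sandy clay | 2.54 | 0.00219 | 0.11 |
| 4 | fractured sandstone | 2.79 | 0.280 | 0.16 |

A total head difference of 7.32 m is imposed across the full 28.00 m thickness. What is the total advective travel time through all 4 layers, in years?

With flow normal to the layers, continuity requires the same specific discharge q through every layer.
Σ(b_i/K_i) = 9.97/1.15 + 12.7/30.3 + 2.54/0.00219 + 2.79/0.280 = 1179 d.
q = Δh / Σ(b_i/K_i) = 7.32 / 1179 = 0.006209 m/day.
In each layer the seepage velocity is v_i = q/n_i, so the layer transit time is t_i = b_i·n_i / q:
  layer 1 (fine sand): t_1 = 9.97 × 0.12 / 0.006209 = 192.7 d
  layer 2 (coarse sand): t_2 = 12.7 × 0.29 / 0.006209 = 593.1 d
  layer 3 (sandy clay): t_3 = 2.54 × 0.11 / 0.006209 = 45.00 d
  layer 4 (fractured sandstone): t_4 = 2.79 × 0.16 / 0.006209 = 71.89 d
Total t = Σ t_i = 902.7 days = 2.471 years.

2.47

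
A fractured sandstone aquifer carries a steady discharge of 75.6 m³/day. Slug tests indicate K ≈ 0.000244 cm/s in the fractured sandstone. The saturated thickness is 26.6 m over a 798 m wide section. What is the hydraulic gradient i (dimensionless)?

Convert K: 0.000244 cm/s × 864 = 0.2108 m/day.
Cross-sectional area A = 798 × 26.6 = 21227 m².
From Q = K·A·i, i = Q / (K·A) = 75.6 / (0.2108 × 21227) = 0.01689.

0.0169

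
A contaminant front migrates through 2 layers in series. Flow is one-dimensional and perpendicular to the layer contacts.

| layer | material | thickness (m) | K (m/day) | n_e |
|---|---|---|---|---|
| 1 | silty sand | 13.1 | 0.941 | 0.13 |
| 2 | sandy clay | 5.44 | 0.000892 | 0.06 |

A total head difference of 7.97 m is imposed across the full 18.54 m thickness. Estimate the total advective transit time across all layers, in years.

With flow normal to the layers, continuity requires the same specific discharge q through every layer.
Σ(b_i/K_i) = 13.1/0.941 + 5.44/0.000892 = 6113 d.
q = Δh / Σ(b_i/K_i) = 7.97 / 6113 = 0.001304 m/day.
In each layer the seepage velocity is v_i = q/n_i, so the layer transit time is t_i = b_i·n_i / q:
  layer 1 (silty sand): t_1 = 13.1 × 0.13 / 0.001304 = 1306 d
  layer 2 (sandy clay): t_2 = 5.44 × 0.06 / 0.001304 = 250.3 d
Total t = Σ t_i = 1556 days = 4.261 years.

4.26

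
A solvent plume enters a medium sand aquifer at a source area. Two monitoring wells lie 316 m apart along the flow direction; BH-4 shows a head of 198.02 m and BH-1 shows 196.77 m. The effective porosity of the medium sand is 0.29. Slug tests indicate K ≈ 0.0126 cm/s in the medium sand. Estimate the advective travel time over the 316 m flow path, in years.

5.83

Convert K: 0.0126 cm/s × 864 = 10.89 m/day.
Hydraulic gradient i = (198.02 − 196.77) / 316 = 1.25 / 316 = 0.003956.
Darcy flux q = K · i = 10.89 × 0.003956 = 0.04306 m/day.
Seepage velocity v = q / n_e = 0.04306 / 0.29 = 0.1485 m/day.
Travel time t = L / v = 316 / 0.1485 = 2128 days = 5.826 years.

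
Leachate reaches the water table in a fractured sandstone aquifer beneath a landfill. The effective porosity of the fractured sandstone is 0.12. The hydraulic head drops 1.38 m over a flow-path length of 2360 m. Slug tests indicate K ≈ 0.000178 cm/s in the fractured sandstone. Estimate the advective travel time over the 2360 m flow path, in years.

8620

Convert K: 0.000178 cm/s × 864 = 0.1538 m/day.
Hydraulic gradient i = Δh / L = 1.38 / 2360 = 0.0005847.
Darcy flux q = K · i = 0.1538 × 0.0005847 = 8.993e-05 m/day.
Seepage velocity v = q / n_e = 8.993e-05 / 0.12 = 0.0007494 m/day.
Travel time t = L / v = 2360 / 0.0007494 = 3.149e+06 days = 8622 years.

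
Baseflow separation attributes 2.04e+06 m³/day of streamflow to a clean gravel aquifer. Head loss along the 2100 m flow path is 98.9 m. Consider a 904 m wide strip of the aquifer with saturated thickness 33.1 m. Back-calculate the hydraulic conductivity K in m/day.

Cross-sectional area A = 904 × 33.1 = 29922 m².
Hydraulic gradient i = Δh / L = 98.9 / 2100 = 0.04710.
From Q = K·A·i, K = Q / (A·i) = 2.04e+06 / (29922 × 0.04710) = 1448 m/day.

1450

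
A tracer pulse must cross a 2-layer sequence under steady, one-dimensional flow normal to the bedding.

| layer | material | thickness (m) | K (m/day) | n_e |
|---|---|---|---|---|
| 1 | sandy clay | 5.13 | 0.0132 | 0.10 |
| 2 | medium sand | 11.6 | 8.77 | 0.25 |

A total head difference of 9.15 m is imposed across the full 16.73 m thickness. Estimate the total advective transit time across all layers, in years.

With flow normal to the layers, continuity requires the same specific discharge q through every layer.
Σ(b_i/K_i) = 5.13/0.0132 + 11.6/8.77 = 390.0 d.
q = Δh / Σ(b_i/K_i) = 9.15 / 390.0 = 0.02346 m/day.
In each layer the seepage velocity is v_i = q/n_i, so the layer transit time is t_i = b_i·n_i / q:
  layer 1 (sandy clay): t_1 = 5.13 × 0.10 / 0.02346 = 21.86 d
  layer 2 (medium sand): t_2 = 11.6 × 0.25 / 0.02346 = 123.6 d
Total t = Σ t_i = 145.5 days = 0.3982 years.

0.398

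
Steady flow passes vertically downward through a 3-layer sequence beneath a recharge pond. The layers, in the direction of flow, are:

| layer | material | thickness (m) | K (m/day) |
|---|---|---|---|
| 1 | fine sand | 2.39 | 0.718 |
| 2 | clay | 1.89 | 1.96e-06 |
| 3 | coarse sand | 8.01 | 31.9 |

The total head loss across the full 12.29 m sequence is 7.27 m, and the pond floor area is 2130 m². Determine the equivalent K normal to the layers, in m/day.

1.27e-05

Flow is perpendicular to layering, so the layers act in series and the equivalent K is the thickness-weighted harmonic mean.
Total thickness L = 2.39 + 1.89 + 8.01 = 12.29 m.
Σ(b_i/K_i) = 2.39/0.718 + 1.89/1.96e-06 + 8.01/31.9 = 9.643e+05 d.
K_eq = L / Σ(b_i/K_i) = 12.29 / 9.643e+05 = 1.275e-05 m/day.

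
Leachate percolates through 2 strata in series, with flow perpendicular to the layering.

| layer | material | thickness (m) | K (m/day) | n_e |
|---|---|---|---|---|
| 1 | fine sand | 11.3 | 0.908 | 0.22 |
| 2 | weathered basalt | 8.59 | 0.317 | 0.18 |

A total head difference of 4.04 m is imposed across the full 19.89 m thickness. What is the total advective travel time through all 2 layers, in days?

39.5

With flow normal to the layers, continuity requires the same specific discharge q through every layer.
Σ(b_i/K_i) = 11.3/0.908 + 8.59/0.317 = 39.54 d.
q = Δh / Σ(b_i/K_i) = 4.04 / 39.54 = 0.1022 m/day.
In each layer the seepage velocity is v_i = q/n_i, so the layer transit time is t_i = b_i·n_i / q:
  layer 1 (fine sand): t_1 = 11.3 × 0.22 / 0.1022 = 24.33 d
  layer 2 (weathered basalt): t_2 = 8.59 × 0.18 / 0.1022 = 15.13 d
Total t = Σ t_i = 39.47 days.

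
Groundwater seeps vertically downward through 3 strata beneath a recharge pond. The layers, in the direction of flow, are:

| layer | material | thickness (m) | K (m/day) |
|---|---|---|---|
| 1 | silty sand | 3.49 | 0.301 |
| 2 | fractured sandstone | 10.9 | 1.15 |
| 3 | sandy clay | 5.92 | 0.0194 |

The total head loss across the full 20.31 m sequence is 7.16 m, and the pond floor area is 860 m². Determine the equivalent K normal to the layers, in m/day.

Flow is perpendicular to layering, so the layers act in series and the equivalent K is the thickness-weighted harmonic mean.
Total thickness L = 3.49 + 10.9 + 5.92 = 20.31 m.
Σ(b_i/K_i) = 3.49/0.301 + 10.9/1.15 + 5.92/0.0194 = 326.2 d.
K_eq = L / Σ(b_i/K_i) = 20.31 / 326.2 = 0.06226 m/day.

0.0623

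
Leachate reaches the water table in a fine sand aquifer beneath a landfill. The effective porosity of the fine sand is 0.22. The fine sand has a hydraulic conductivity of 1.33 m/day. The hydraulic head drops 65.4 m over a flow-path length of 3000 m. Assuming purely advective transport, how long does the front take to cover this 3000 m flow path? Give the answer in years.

Hydraulic gradient i = Δh / L = 65.4 / 3000 = 0.02180.
Darcy flux q = K · i = 1.330 × 0.02180 = 0.02899 m/day.
Seepage velocity v = q / n_e = 0.02899 / 0.22 = 0.1318 m/day.
Travel time t = L / v = 3000 / 0.1318 = 22763 days = 62.32 years.

62.3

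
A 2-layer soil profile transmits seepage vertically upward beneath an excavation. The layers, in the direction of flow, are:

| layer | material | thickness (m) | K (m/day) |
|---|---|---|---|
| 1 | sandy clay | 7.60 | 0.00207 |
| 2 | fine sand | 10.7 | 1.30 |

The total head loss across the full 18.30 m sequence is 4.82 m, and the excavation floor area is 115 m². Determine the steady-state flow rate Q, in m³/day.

Flow is perpendicular to layering, so the layers act in series and the equivalent K is the thickness-weighted harmonic mean.
Total thickness L = 7.60 + 10.7 = 18.30 m.
Σ(b_i/K_i) = 7.60/0.00207 + 10.7/1.30 = 3680 d.
K_eq = L / Σ(b_i/K_i) = 18.30 / 3680 = 0.004973 m/day.
Q = K_eq · A · (Δh/L) = 0.004973 × 115 × (4.82/18.30) = 0.1506 m³/day.

0.151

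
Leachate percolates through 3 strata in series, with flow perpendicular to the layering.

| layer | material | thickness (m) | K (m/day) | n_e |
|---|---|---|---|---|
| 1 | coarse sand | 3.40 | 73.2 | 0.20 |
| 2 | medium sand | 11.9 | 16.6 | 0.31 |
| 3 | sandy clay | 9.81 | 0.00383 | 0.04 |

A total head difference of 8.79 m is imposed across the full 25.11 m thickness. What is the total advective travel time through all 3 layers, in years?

With flow normal to the layers, continuity requires the same specific discharge q through every layer.
Σ(b_i/K_i) = 3.40/73.2 + 11.9/16.6 + 9.81/0.00383 = 2562 d.
q = Δh / Σ(b_i/K_i) = 8.79 / 2562 = 0.003431 m/day.
In each layer the seepage velocity is v_i = q/n_i, so the layer transit time is t_i = b_i·n_i / q:
  layer 1 (coarse sand): t_1 = 3.40 × 0.20 / 0.003431 = 198.2 d
  layer 2 (medium sand): t_2 = 11.9 × 0.31 / 0.003431 = 1075 d
  layer 3 (sandy clay): t_3 = 9.81 × 0.04 / 0.003431 = 114.4 d
Total t = Σ t_i = 1388 days = 3.800 years.

3.80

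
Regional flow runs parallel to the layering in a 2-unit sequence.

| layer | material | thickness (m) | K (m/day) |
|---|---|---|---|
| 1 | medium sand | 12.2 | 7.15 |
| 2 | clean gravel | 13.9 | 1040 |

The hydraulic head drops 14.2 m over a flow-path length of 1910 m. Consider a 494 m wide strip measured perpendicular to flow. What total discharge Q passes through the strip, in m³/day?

53400

Flow is parallel to layering, so each bed carries its own Darcy discharge and the transmissivities add.
Σ(K_i·b_i) = 7.15×12.2 + 1040×13.9 = 14543 m²/day.
Hydraulic gradient i = Δh / L = 14.2 / 1910 = 0.007435.
Q = Σ(K_i·b_i) · W · i = 14543 × 494 × 0.007435 = 53412 m³/day.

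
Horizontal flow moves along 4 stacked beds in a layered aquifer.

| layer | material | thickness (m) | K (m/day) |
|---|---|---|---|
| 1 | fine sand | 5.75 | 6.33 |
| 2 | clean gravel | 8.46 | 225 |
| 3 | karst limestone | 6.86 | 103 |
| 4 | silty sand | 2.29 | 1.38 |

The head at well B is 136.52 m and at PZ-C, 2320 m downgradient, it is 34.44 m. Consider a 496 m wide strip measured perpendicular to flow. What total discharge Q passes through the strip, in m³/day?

Flow is parallel to layering, so each bed carries its own Darcy discharge and the transmissivities add.
Σ(K_i·b_i) = 6.33×5.75 + 225×8.46 + 103×6.86 + 1.38×2.29 = 2650 m²/day.
Hydraulic gradient i = (136.52 − 34.44) / 2320 = 102.08 / 2320 = 0.04400.
Q = Σ(K_i·b_i) · W · i = 2650 × 496 × 0.04400 = 57826 m³/day.

57800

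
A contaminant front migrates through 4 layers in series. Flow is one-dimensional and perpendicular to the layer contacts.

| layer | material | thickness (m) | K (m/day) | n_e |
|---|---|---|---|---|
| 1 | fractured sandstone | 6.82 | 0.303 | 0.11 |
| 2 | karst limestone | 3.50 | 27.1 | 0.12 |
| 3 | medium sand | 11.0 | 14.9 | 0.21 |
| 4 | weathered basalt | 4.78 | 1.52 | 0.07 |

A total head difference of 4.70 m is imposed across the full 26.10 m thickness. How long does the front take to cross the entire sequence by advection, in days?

With flow normal to the layers, continuity requires the same specific discharge q through every layer.
Σ(b_i/K_i) = 6.82/0.303 + 3.50/27.1 + 11.0/14.9 + 4.78/1.52 = 26.52 d.
q = Δh / Σ(b_i/K_i) = 4.70 / 26.52 = 0.1772 m/day.
In each layer the seepage velocity is v_i = q/n_i, so the layer transit time is t_i = b_i·n_i / q:
  layer 1 (fractured sandstone): t_1 = 6.82 × 0.11 / 0.1772 = 4.233 d
  layer 2 (karst limestone): t_2 = 3.50 × 0.12 / 0.1772 = 2.370 d
  layer 3 (medium sand): t_3 = 11.0 × 0.21 / 0.1772 = 13.03 d
  layer 4 (weathered basalt): t_4 = 4.78 × 0.07 / 0.1772 = 1.888 d
Total t = Σ t_i = 21.53 days.

21.5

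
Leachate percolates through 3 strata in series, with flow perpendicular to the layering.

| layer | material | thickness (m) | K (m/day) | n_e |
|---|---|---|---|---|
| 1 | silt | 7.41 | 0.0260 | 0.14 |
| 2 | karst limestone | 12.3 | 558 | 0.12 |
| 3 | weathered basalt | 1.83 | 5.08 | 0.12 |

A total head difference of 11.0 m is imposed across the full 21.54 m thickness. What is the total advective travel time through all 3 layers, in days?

70.9

With flow normal to the layers, continuity requires the same specific discharge q through every layer.
Σ(b_i/K_i) = 7.41/0.0260 + 12.3/558 + 1.83/5.08 = 285.4 d.
q = Δh / Σ(b_i/K_i) = 11.0 / 285.4 = 0.03854 m/day.
In each layer the seepage velocity is v_i = q/n_i, so the layer transit time is t_i = b_i·n_i / q:
  layer 1 (silt): t_1 = 7.41 × 0.14 / 0.03854 = 26.91 d
  layer 2 (karst limestone): t_2 = 12.3 × 0.12 / 0.03854 = 38.29 d
  layer 3 (weathered basalt): t_3 = 1.83 × 0.12 / 0.03854 = 5.697 d
Total t = Σ t_i = 70.90 days.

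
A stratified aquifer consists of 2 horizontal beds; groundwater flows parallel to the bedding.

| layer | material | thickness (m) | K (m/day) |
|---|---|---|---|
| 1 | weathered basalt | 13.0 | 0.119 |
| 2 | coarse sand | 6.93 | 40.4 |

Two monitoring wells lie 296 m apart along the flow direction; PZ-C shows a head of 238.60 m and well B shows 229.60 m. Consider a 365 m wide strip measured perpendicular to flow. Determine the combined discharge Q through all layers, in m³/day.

Flow is parallel to layering, so each bed carries its own Darcy discharge and the transmissivities add.
Σ(K_i·b_i) = 0.119×13.0 + 40.4×6.93 = 281.5 m²/day.
Hydraulic gradient i = (238.60 − 229.60) / 296 = 9 / 296 = 0.03041.
Q = Σ(K_i·b_i) · W · i = 281.5 × 365 × 0.03041 = 3124 m³/day.

3120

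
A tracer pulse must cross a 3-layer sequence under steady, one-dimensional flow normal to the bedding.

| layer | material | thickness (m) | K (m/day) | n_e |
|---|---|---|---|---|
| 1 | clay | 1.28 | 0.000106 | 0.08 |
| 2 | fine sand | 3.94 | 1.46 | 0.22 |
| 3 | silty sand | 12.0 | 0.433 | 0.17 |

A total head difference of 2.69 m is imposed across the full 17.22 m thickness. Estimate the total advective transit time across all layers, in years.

With flow normal to the layers, continuity requires the same specific discharge q through every layer.
Σ(b_i/K_i) = 1.28/0.000106 + 3.94/1.46 + 12.0/0.433 = 12106 d.
q = Δh / Σ(b_i/K_i) = 2.69 / 12106 = 0.0002222 m/day.
In each layer the seepage velocity is v_i = q/n_i, so the layer transit time is t_i = b_i·n_i / q:
  layer 1 (clay): t_1 = 1.28 × 0.08 / 0.0002222 = 460.8 d
  layer 2 (fine sand): t_2 = 3.94 × 0.22 / 0.0002222 = 3901 d
  layer 3 (silty sand): t_3 = 12.0 × 0.17 / 0.0002222 = 9181 d
Total t = Σ t_i = 13542 days = 37.08 years.

37.1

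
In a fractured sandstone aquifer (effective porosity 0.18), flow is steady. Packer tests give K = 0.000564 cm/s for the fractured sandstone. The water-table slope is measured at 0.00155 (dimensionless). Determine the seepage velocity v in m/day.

0.00420

Convert K: 0.000564 cm/s × 864 = 0.4873 m/day.
Hydraulic gradient i = 0.00155.
Darcy flux q = K · i = 0.4873 × 0.001550 = 0.0007553 m/day.
Seepage velocity v = q / n_e = 0.0007553 / 0.18 = 0.004196 m/day.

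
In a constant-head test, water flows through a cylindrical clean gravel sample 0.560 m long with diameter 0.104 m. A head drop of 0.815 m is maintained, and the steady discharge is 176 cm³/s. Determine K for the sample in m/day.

Cross-sectional area A = π·(d/2)² = π × (0.104/2)² = 0.008495 m².
Convert discharge: 176 cm³/s = 0.0001760 m³/s.
Darcy's law rearranged: K = Q·L / (A·Δh) = 0.0001760 × 0.560 / (0.008495 × 0.815) = 0.01424 m/s = 1230 m/day.

1230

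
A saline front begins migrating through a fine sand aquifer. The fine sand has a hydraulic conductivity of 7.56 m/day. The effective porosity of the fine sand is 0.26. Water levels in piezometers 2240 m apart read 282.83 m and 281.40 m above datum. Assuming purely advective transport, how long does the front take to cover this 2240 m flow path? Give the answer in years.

330

Hydraulic gradient i = (282.83 − 281.40) / 2240 = 1.43 / 2240 = 0.0006384.
Darcy flux q = K · i = 7.560 × 0.0006384 = 0.004826 m/day.
Seepage velocity v = q / n_e = 0.004826 / 0.26 = 0.01856 m/day.
Travel time t = L / v = 2240 / 0.01856 = 1.207e+05 days = 330.4 years.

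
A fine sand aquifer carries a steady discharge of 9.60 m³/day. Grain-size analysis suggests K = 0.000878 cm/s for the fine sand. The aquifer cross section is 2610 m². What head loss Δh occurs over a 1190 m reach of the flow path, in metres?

Convert K: 0.000878 cm/s × 864 = 0.7586 m/day.
From Q = K·A·i, i = Q / (K·A) = 9.60 / (0.7586 × 2610) = 0.004849.
Head loss Δh = i · L = 0.004849 × 1190 = 5.770 m.

5.77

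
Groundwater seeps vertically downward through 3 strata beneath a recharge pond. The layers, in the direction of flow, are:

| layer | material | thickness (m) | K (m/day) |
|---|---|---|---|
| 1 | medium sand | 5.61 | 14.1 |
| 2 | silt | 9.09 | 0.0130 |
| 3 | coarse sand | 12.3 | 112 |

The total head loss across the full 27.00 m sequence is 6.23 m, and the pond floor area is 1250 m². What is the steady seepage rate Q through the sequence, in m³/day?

11.1

Flow is perpendicular to layering, so the layers act in series and the equivalent K is the thickness-weighted harmonic mean.
Total thickness L = 5.61 + 9.09 + 12.3 = 27.00 m.
Σ(b_i/K_i) = 5.61/14.1 + 9.09/0.0130 + 12.3/112 = 699.7 d.
K_eq = L / Σ(b_i/K_i) = 27.00 / 699.7 = 0.03859 m/day.
Q = K_eq · A · (Δh/L) = 0.03859 × 1250 × (6.23/27.00) = 11.13 m³/day.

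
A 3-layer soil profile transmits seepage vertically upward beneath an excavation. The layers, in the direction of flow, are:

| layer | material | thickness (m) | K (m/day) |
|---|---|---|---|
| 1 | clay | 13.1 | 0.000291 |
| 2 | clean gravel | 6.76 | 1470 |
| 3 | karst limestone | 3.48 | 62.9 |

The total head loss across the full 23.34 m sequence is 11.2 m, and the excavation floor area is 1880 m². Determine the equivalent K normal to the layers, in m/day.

0.000518

Flow is perpendicular to layering, so the layers act in series and the equivalent K is the thickness-weighted harmonic mean.
Total thickness L = 13.1 + 6.76 + 3.48 = 23.34 m.
Σ(b_i/K_i) = 13.1/0.000291 + 6.76/1470 + 3.48/62.9 = 45017 d.
K_eq = L / Σ(b_i/K_i) = 23.34 / 45017 = 0.0005185 m/day.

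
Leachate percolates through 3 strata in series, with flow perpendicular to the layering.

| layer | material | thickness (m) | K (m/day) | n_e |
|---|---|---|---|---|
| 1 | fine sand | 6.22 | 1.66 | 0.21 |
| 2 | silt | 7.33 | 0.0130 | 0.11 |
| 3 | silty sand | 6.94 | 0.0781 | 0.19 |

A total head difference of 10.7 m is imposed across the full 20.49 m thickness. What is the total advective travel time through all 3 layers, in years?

With flow normal to the layers, continuity requires the same specific discharge q through every layer.
Σ(b_i/K_i) = 6.22/1.66 + 7.33/0.0130 + 6.94/0.0781 = 656.5 d.
q = Δh / Σ(b_i/K_i) = 10.7 / 656.5 = 0.01630 m/day.
In each layer the seepage velocity is v_i = q/n_i, so the layer transit time is t_i = b_i·n_i / q:
  layer 1 (fine sand): t_1 = 6.22 × 0.21 / 0.01630 = 80.14 d
  layer 2 (silt): t_2 = 7.33 × 0.11 / 0.01630 = 49.47 d
  layer 3 (silty sand): t_3 = 6.94 × 0.19 / 0.01630 = 80.90 d
Total t = Σ t_i = 210.5 days = 0.5763 years.

0.576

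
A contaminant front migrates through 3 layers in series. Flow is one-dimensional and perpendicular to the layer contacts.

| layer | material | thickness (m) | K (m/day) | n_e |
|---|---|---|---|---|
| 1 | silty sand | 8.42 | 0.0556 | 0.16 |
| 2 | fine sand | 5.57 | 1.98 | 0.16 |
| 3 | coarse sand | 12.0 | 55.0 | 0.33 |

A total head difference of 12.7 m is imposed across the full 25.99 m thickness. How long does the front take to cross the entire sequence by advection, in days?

75.4

With flow normal to the layers, continuity requires the same specific discharge q through every layer.
Σ(b_i/K_i) = 8.42/0.0556 + 5.57/1.98 + 12.0/55.0 = 154.5 d.
q = Δh / Σ(b_i/K_i) = 12.7 / 154.5 = 0.08222 m/day.
In each layer the seepage velocity is v_i = q/n_i, so the layer transit time is t_i = b_i·n_i / q:
  layer 1 (silty sand): t_1 = 8.42 × 0.16 / 0.08222 = 16.39 d
  layer 2 (fine sand): t_2 = 5.57 × 0.16 / 0.08222 = 10.84 d
  layer 3 (coarse sand): t_3 = 12.0 × 0.33 / 0.08222 = 48.17 d
Total t = Σ t_i = 75.39 days.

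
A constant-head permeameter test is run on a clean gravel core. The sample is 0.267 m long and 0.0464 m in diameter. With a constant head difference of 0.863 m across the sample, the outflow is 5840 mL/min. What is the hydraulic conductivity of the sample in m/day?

1540

Cross-sectional area A = π·(d/2)² = π × (0.0464/2)² = 0.001691 m².
Convert discharge: 5840 mL/min = 9.733e-05 m³/s.
Darcy's law rearranged: K = Q·L / (A·Δh) = 9.733e-05 × 0.267 / (0.001691 × 0.863) = 0.01781 m/s = 1539 m/day.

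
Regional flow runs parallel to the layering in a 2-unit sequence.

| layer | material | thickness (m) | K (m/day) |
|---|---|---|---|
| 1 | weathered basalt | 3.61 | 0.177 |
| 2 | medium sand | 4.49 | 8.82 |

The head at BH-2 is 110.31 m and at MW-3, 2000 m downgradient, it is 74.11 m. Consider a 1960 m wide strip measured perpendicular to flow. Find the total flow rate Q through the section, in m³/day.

1430

Flow is parallel to layering, so each bed carries its own Darcy discharge and the transmissivities add.
Σ(K_i·b_i) = 0.177×3.61 + 8.82×4.49 = 40.24 m²/day.
Hydraulic gradient i = (110.31 − 74.11) / 2000 = 36.2 / 2000 = 0.01810.
Q = Σ(K_i·b_i) · W · i = 40.24 × 1960 × 0.01810 = 1428 m³/day.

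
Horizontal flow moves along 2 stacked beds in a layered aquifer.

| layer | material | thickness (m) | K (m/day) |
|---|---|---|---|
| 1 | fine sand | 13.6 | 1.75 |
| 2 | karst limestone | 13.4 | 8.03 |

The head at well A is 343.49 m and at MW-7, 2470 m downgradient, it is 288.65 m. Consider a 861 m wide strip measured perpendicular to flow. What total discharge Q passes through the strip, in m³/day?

Flow is parallel to layering, so each bed carries its own Darcy discharge and the transmissivities add.
Σ(K_i·b_i) = 1.75×13.6 + 8.03×13.4 = 131.4 m²/day.
Hydraulic gradient i = (343.49 − 288.65) / 2470 = 54.84 / 2470 = 0.02220.
Q = Σ(K_i·b_i) · W · i = 131.4 × 861 × 0.02220 = 2512 m³/day.

2510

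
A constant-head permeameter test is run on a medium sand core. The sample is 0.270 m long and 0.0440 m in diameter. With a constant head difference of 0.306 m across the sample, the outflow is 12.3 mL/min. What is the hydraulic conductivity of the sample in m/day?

Cross-sectional area A = π·(d/2)² = π × (0.0440/2)² = 0.001521 m².
Convert discharge: 12.3 mL/min = 2.050e-07 m³/s.
Darcy's law rearranged: K = Q·L / (A·Δh) = 2.050e-07 × 0.270 / (0.001521 × 0.306) = 0.0001190 m/s = 10.28 m/day.

10.3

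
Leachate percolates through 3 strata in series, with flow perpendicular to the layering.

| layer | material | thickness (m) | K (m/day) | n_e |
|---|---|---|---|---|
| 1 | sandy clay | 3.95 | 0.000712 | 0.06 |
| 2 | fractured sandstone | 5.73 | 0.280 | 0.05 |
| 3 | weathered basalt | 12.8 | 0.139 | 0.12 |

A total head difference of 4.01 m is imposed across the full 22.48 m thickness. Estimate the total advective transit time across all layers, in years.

With flow normal to the layers, continuity requires the same specific discharge q through every layer.
Σ(b_i/K_i) = 3.95/0.000712 + 5.73/0.280 + 12.8/0.139 = 5660 d.
q = Δh / Σ(b_i/K_i) = 4.01 / 5660 = 0.0007084 m/day.
In each layer the seepage velocity is v_i = q/n_i, so the layer transit time is t_i = b_i·n_i / q:
  layer 1 (sandy clay): t_1 = 3.95 × 0.06 / 0.0007084 = 334.5 d
  layer 2 (fractured sandstone): t_2 = 5.73 × 0.05 / 0.0007084 = 404.4 d
  layer 3 (weathered basalt): t_3 = 12.8 × 0.12 / 0.0007084 = 2168 d
Total t = Σ t_i = 2907 days = 7.959 years.

7.96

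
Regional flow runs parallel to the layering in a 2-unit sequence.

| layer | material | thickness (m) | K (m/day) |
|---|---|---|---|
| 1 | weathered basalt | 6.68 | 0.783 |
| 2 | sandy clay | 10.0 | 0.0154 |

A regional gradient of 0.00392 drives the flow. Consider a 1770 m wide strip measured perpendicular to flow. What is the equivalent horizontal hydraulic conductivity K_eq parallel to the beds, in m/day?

0.323

Flow is parallel to layering, so each bed carries its own Darcy discharge and the transmissivities add.
Σ(K_i·b_i) = 0.783×6.68 + 0.0154×10.0 = 5.384 m²/day.
Total thickness b = 16.68 m, so K_eq = Σ(K_i·b_i)/b = 0.3228 m/day.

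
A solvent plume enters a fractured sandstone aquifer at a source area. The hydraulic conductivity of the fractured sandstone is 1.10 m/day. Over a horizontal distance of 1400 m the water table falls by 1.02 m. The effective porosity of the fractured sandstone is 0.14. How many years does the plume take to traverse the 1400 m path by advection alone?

Hydraulic gradient i = Δh / L = 1.02 / 1400 = 0.0007286.
Darcy flux q = K · i = 1.100 × 0.0007286 = 0.0008014 m/day.
Seepage velocity v = q / n_e = 0.0008014 / 0.14 = 0.005724 m/day.
Travel time t = L / v = 1400 / 0.005724 = 2.446e+05 days = 669.6 years.

670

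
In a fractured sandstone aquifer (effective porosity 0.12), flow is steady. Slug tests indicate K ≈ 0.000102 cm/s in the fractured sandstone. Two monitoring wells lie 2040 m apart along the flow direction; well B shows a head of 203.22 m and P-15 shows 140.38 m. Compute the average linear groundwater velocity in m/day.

0.0226

Convert K: 0.000102 cm/s × 864 = 0.08813 m/day.
Hydraulic gradient i = (203.22 − 140.38) / 2040 = 62.84 / 2040 = 0.03080.
Darcy flux q = K · i = 0.08813 × 0.03080 = 0.002715 m/day.
Seepage velocity v = q / n_e = 0.002715 / 0.12 = 0.02262 m/day.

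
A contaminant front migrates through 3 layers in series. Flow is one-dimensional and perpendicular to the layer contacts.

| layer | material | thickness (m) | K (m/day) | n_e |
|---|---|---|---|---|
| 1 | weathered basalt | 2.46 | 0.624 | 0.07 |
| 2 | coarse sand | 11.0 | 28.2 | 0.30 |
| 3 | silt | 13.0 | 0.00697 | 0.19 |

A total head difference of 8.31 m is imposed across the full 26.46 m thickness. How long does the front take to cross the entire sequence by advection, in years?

3.66

With flow normal to the layers, continuity requires the same specific discharge q through every layer.
Σ(b_i/K_i) = 2.46/0.624 + 11.0/28.2 + 13.0/0.00697 = 1869 d.
q = Δh / Σ(b_i/K_i) = 8.31 / 1869 = 0.004445 m/day.
In each layer the seepage velocity is v_i = q/n_i, so the layer transit time is t_i = b_i·n_i / q:
  layer 1 (weathered basalt): t_1 = 2.46 × 0.07 / 0.004445 = 38.74 d
  layer 2 (coarse sand): t_2 = 11.0 × 0.30 / 0.004445 = 742.4 d
  layer 3 (silt): t_3 = 13.0 × 0.19 / 0.004445 = 555.7 d
Total t = Σ t_i = 1337 days = 3.660 years.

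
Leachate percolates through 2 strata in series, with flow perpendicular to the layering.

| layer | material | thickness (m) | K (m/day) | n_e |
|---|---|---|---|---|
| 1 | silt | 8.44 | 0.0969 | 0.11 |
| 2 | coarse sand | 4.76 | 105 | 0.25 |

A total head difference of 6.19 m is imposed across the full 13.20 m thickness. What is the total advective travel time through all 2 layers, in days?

With flow normal to the layers, continuity requires the same specific discharge q through every layer.
Σ(b_i/K_i) = 8.44/0.0969 + 4.76/105 = 87.15 d.
q = Δh / Σ(b_i/K_i) = 6.19 / 87.15 = 0.07103 m/day.
In each layer the seepage velocity is v_i = q/n_i, so the layer transit time is t_i = b_i·n_i / q:
  layer 1 (silt): t_1 = 8.44 × 0.11 / 0.07103 = 13.07 d
  layer 2 (coarse sand): t_2 = 4.76 × 0.25 / 0.07103 = 16.75 d
Total t = Σ t_i = 29.82 days.

29.8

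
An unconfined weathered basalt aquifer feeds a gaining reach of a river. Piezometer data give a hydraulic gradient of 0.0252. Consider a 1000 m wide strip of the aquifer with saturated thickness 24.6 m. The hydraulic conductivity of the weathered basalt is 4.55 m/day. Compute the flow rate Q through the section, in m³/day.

2820

Cross-sectional area A = 1000 × 24.6 = 24600 m².
Hydraulic gradient i = 0.0252.
Darcy's law: Q = K · A · i = 4.550 × 24600 × 0.02520 = 2821 m³/day.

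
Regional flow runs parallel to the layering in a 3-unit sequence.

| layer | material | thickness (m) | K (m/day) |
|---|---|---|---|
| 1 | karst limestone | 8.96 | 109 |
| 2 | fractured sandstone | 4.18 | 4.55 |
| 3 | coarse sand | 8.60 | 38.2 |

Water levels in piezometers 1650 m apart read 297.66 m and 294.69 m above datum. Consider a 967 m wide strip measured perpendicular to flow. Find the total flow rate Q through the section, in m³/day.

2300

Flow is parallel to layering, so each bed carries its own Darcy discharge and the transmissivities add.
Σ(K_i·b_i) = 109×8.96 + 4.55×4.18 + 38.2×8.60 = 1324 m²/day.
Hydraulic gradient i = (297.66 − 294.69) / 1650 = 2.97 / 1650 = 0.001800.
Q = Σ(K_i·b_i) · W · i = 1324 × 967 × 0.001800 = 2305 m³/day.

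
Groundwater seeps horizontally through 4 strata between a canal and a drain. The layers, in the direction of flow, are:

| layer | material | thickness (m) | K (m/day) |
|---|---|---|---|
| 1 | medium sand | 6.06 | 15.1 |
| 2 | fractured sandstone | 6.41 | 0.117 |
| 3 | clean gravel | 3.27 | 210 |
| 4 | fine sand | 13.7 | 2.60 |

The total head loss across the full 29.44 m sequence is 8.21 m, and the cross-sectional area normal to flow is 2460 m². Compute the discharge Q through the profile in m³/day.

Flow is perpendicular to layering, so the layers act in series and the equivalent K is the thickness-weighted harmonic mean.
Total thickness L = 6.06 + 6.41 + 3.27 + 13.7 = 29.44 m.
Σ(b_i/K_i) = 6.06/15.1 + 6.41/0.117 + 3.27/210 + 13.7/2.60 = 60.47 d.
K_eq = L / Σ(b_i/K_i) = 29.44 / 60.47 = 0.4868 m/day.
Q = K_eq · A · (Δh/L) = 0.4868 × 2460 × (8.21/29.44) = 334.0 m³/day.

334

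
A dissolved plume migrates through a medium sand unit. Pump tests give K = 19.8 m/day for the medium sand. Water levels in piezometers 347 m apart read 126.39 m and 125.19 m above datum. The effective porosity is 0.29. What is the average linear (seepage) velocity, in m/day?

0.236

Hydraulic gradient i = (126.39 − 125.19) / 347 = 1.2 / 347 = 0.003458.
Darcy flux q = K · i = 19.80 × 0.003458 = 0.06847 m/day.
Seepage velocity v = q / n_e = 0.06847 / 0.29 = 0.2361 m/day.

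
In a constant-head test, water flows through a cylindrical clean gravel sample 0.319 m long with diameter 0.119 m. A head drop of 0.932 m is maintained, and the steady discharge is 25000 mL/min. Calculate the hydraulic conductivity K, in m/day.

Cross-sectional area A = π·(d/2)² = π × (0.119/2)² = 0.01112 m².
Convert discharge: 25000 mL/min = 0.0004167 m³/s.
Darcy's law rearranged: K = Q·L / (A·Δh) = 0.0004167 × 0.319 / (0.01112 × 0.932) = 0.01282 m/s = 1108 m/day.

1110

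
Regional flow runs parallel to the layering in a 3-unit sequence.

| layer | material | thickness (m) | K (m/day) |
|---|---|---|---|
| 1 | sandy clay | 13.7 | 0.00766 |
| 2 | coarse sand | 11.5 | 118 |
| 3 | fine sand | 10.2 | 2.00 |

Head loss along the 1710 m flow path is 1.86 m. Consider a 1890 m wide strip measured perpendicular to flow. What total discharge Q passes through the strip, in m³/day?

Flow is parallel to layering, so each bed carries its own Darcy discharge and the transmissivities add.
Σ(K_i·b_i) = 0.00766×13.7 + 118×11.5 + 2.00×10.2 = 1378 m²/day.
Hydraulic gradient i = Δh / L = 1.86 / 1710 = 0.001088.
Q = Σ(K_i·b_i) · W · i = 1378 × 1890 × 0.001088 = 2832 m³/day.

2830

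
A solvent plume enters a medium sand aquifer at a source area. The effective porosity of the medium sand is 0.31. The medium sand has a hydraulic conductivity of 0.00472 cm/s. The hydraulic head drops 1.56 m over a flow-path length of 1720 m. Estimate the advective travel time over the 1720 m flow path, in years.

Convert K: 0.00472 cm/s × 864 = 4.078 m/day.
Hydraulic gradient i = Δh / L = 1.56 / 1720 = 0.0009070.
Darcy flux q = K · i = 4.078 × 0.0009070 = 0.003699 m/day.
Seepage velocity v = q / n_e = 0.003699 / 0.31 = 0.01193 m/day.
Travel time t = L / v = 1720 / 0.01193 = 1.442e+05 days = 394.7 years.

395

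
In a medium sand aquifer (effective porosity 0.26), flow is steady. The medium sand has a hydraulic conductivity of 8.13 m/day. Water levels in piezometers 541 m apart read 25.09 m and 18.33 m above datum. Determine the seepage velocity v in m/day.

Hydraulic gradient i = (25.09 − 18.33) / 541 = 6.76 / 541 = 0.01250.
Darcy flux q = K · i = 8.130 × 0.01250 = 0.1016 m/day.
Seepage velocity v = q / n_e = 0.1016 / 0.26 = 0.3907 m/day.

0.391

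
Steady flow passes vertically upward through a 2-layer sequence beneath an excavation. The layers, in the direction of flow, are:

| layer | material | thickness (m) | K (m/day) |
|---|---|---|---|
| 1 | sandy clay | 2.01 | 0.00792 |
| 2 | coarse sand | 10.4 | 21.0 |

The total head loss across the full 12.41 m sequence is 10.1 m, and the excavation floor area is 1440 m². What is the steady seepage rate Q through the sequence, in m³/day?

Flow is perpendicular to layering, so the layers act in series and the equivalent K is the thickness-weighted harmonic mean.
Total thickness L = 2.01 + 10.4 = 12.41 m.
Σ(b_i/K_i) = 2.01/0.00792 + 10.4/21.0 = 254.3 d.
K_eq = L / Σ(b_i/K_i) = 12.41 / 254.3 = 0.04880 m/day.
Q = K_eq · A · (Δh/L) = 0.04880 × 1440 × (10.1/12.41) = 57.20 m³/day.

57.2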